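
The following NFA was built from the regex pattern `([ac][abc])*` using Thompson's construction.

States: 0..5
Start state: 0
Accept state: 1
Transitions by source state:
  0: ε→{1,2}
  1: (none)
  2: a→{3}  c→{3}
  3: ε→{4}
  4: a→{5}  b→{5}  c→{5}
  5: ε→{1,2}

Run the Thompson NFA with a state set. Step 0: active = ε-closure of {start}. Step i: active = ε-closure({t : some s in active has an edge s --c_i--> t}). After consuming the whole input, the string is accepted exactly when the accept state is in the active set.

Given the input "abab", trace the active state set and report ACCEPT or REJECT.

S₀ = ε-closure({0}) = {0,1,2}
'a' @ 1: {3,4}
'b' @ 2: {1,2,5}  (accept∈set)
'a' @ 3: {3,4}
'b' @ 4: {1,2,5}  (accept∈set)
final: {1,2,5}; accept 1 in set

Answer: ACCEPT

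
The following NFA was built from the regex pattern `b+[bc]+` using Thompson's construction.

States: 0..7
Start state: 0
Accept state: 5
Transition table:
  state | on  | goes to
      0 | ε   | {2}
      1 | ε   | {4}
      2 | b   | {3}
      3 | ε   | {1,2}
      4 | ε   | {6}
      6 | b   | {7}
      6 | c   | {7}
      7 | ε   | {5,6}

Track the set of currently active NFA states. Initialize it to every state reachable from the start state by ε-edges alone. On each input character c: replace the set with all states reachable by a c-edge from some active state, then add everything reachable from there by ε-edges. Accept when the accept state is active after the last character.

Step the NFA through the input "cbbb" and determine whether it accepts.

S₀ = ε-closure({0}) = {0,2}
'c' @ 1: {}  — no active states
rest 'bbb' ignored (set empty)
final: {}; accept 5 not in set

Answer: REJECT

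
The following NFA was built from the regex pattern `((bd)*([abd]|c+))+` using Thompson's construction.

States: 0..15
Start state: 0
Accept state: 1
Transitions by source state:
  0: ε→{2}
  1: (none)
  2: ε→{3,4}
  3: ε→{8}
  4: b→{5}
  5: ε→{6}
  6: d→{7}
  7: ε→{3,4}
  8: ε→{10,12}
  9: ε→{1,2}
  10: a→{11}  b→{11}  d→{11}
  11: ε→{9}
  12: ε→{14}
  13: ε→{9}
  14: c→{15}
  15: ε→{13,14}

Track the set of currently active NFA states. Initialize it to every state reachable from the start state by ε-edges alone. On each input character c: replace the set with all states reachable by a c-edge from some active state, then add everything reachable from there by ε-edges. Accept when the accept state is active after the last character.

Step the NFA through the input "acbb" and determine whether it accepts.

Answer: ACCEPT

Steps:
S₀ = ε-closure({0}) = {0,2,3,4,8,10,12,14}
'a' @ 1: {1,2,3,4,8,9,10,11,12,14}  [accepting]
'c' @ 2: {1,2,3,4,8,9,10,12,13,14,15}  [accepting]
'b' @ 3: {1,2,3,4,5,6,8,9,10,11,12,14}  [accepting]
'b' @ 4: {1,2,3,4,5,6,8,9,10,11,12,14}  [accepting]
end set {1,2,3,4,5,6,8,9,10,11,12,14} — state 1 in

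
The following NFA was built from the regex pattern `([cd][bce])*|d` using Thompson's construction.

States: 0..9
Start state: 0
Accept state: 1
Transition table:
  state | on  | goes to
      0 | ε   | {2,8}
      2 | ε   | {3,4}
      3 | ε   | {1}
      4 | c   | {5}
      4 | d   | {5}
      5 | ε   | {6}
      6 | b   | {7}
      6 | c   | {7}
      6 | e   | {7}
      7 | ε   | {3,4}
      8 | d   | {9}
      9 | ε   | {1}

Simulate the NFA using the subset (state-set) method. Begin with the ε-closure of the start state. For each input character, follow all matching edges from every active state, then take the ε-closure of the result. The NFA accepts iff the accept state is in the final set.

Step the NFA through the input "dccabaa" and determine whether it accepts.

start: ε-closure({0}) = {0,1,2,3,4,8}
'd' @ 1: {1,5,6,9}  ✓accept
'c' @ 2: {1,3,4,7}  ✓accept
'c' @ 3: {5,6}
'a' @ 4: {}  — state set empty
rest 'baa' ignored (set empty)
final: {}; accept 1 not in set

Answer: REJECT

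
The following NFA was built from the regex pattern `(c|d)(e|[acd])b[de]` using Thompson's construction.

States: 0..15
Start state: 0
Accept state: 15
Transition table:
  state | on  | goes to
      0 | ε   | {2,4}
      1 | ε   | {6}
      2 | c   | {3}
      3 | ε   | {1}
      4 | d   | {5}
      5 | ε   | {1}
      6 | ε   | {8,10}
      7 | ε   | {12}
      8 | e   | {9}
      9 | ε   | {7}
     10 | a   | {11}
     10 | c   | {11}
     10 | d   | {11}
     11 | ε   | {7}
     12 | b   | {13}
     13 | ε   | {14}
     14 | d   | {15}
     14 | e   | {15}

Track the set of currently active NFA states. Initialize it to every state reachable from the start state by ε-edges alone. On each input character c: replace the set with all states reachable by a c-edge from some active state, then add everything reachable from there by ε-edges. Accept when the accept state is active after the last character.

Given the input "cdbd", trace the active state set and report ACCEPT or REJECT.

Answer: ACCEPT

Derivation:
initial (ε-close {0}): {0,2,4}
'c' @ 1: {1,3,6,8,10}
'd' @ 2: {7,11,12}
'b' @ 3: {13,14}
'd' @ 4: {15}  [accepting]
after full input: {15}  (accept=15 in)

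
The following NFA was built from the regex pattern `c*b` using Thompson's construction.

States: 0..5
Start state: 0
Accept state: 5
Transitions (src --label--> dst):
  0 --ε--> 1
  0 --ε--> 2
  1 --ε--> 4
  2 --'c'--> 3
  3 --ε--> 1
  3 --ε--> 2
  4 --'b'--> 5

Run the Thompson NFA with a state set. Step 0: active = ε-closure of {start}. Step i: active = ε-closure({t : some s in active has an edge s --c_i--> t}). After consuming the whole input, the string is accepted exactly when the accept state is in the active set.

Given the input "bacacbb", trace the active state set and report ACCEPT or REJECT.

Answer: REJECT

Derivation:
initial (ε-close {0}): {0,1,2,4}
'b' @ 1: {5}  ✓accept
'a' @ 2: {}  — state set empty
rest 'cacbb' ignored (set empty)
after full input: {}  (accept=5 not in)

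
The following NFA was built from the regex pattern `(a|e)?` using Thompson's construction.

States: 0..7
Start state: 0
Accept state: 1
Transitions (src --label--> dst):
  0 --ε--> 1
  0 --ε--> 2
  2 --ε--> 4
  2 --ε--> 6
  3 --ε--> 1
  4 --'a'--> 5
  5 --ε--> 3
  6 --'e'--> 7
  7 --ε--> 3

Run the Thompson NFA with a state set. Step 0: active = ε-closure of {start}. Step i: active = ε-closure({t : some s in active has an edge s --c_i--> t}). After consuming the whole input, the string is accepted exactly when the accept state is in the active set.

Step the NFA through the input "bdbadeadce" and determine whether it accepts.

start: ε-closure({0}) = {0,1,2,4,6}
'b' @ 1: {}  — dead — no transitions
rest 'dbadeadce' ignored (set empty)
end set {} — state 1 not in

Answer: REJECT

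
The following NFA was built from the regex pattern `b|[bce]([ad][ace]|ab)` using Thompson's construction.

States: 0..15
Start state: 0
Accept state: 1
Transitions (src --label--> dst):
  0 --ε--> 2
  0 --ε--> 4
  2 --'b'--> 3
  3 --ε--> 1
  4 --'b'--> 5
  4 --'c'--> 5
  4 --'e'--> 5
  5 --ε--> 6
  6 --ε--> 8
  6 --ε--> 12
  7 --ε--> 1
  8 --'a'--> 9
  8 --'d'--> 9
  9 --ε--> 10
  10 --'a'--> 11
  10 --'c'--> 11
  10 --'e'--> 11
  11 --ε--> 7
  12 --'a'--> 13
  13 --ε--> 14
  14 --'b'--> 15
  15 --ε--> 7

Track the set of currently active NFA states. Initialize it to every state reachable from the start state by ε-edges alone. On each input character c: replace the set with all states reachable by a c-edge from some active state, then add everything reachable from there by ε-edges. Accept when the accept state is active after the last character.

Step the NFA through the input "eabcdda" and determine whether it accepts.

initial (ε-close {0}): {0,2,4}
'e' @ 1: {5,6,8,12}
'a' @ 2: {9,10,13,14}
'b' @ 3: {1,7,15}  (accept∈set)
'c' @ 4: {}  — dead — no transitions
rest 'dda' ignored (set empty)
end set {} — state 1 not in

Answer: REJECT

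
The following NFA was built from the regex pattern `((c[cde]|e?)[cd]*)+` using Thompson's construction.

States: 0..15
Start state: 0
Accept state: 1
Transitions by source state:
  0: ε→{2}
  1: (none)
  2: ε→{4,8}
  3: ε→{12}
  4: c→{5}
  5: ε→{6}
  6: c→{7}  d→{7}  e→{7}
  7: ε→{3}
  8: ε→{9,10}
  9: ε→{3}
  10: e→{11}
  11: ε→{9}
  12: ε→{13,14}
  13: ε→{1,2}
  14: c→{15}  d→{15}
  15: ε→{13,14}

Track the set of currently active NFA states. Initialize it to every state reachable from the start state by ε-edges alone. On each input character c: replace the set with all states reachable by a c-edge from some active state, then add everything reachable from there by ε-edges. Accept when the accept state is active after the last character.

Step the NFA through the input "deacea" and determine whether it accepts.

S₀ = ε-closure({0}) = {0,1,2,3,4,8,9,10,12,13,14}
'd' @ 1: {1,2,3,4,8,9,10,12,13,14,15}  (accept∈set)
'e' @ 2: {1,2,3,4,8,9,10,11,12,13,14}  (accept∈set)
'a' @ 3: {}  — state set empty
rest 'cea' ignored (set empty)
after full input: {}  (accept=1 not in)

Answer: REJECT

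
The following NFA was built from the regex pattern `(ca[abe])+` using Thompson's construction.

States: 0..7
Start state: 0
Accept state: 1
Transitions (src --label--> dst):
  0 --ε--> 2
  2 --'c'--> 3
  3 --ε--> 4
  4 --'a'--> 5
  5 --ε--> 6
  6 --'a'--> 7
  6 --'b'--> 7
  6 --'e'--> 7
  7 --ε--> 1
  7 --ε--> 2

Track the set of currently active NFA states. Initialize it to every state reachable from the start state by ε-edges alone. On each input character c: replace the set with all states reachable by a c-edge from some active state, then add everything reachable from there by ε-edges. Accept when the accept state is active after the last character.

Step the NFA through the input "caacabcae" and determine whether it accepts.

start: ε-closure({0}) = {0,2}
'c' @ 1: {3,4}
'a' @ 2: {5,6}
'a' @ 3: {1,2,7}  (accept∈set)
'c' @ 4: {3,4}
'a' @ 5: {5,6}
'b' @ 6: {1,2,7}  (accept∈set)
'c' @ 7: {3,4}
'a' @ 8: {5,6}
'e' @ 9: {1,2,7}  (accept∈set)
after full input: {1,2,7}  (accept=1 in)

Answer: ACCEPT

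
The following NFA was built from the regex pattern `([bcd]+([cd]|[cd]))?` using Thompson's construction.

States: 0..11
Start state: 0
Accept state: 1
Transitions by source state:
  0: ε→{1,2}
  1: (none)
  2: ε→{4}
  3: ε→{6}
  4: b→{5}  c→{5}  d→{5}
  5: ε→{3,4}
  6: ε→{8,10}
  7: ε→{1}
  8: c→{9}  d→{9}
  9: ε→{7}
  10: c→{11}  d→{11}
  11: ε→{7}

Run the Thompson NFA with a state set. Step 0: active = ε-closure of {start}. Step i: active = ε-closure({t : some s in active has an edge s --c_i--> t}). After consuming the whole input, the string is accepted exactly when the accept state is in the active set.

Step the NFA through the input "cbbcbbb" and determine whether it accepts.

Answer: REJECT

Derivation:
S₀ = ε-closure({0}) = {0,1,2,4}
'c' @ 1: {3,4,5,6,8,10}
'b' @ 2: {3,4,5,6,8,10}
'b' @ 3: {3,4,5,6,8,10}
'c' @ 4: {1,3,4,5,6,7,8,9,10,11}  ✓accept
'b' @ 5: {3,4,5,6,8,10}
'b' @ 6: {3,4,5,6,8,10}
'b' @ 7: {3,4,5,6,8,10}
final: {3,4,5,6,8,10}; accept 1 not in set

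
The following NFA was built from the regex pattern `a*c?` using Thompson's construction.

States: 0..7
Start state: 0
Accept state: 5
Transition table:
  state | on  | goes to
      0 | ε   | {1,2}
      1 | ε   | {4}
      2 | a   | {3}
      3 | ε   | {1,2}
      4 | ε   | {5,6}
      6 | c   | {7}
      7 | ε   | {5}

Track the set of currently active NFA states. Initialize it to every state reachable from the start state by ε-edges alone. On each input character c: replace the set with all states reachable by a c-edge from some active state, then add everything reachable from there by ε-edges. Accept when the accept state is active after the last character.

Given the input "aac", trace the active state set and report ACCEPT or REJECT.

Answer: ACCEPT

Steps:
S₀ = ε-closure({0}) = {0,1,2,4,5,6}
'a' @ 1: {1,2,3,4,5,6}  (accept∈set)
'a' @ 2: {1,2,3,4,5,6}  (accept∈set)
'c' @ 3: {5,7}  (accept∈set)
after full input: {5,7}  (accept=5 in)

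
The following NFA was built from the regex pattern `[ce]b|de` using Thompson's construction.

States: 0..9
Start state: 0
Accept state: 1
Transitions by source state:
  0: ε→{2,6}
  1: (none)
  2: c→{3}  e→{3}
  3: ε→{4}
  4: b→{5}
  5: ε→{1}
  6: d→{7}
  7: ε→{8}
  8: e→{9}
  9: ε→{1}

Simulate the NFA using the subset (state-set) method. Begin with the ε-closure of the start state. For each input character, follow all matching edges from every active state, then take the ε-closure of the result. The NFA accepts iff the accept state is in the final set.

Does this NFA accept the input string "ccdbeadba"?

S₀ = ε-closure({0}) = {0,2,6}
'c' @ 1: {3,4}
'c' @ 2: {}  — state set empty
rest 'dbeadba' ignored (set empty)
after full input: {}  (accept=1 not in)

Answer: REJECT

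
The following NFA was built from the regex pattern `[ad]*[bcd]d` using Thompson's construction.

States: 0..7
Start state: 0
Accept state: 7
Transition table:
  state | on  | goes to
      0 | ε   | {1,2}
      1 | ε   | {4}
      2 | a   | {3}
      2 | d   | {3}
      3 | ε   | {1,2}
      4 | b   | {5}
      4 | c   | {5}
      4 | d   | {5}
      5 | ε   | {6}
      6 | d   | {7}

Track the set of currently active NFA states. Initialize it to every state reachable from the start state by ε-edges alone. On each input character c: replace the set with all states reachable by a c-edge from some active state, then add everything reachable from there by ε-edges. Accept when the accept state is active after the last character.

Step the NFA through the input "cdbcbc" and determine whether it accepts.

Answer: REJECT

Trace:
initial (ε-close {0}): {0,1,2,4}
'c' @ 1: {5,6}
'd' @ 2: {7}  ✓accept
'b' @ 3: {}  — no active states
rest 'cbc' ignored (set empty)
end set {} — state 7 not in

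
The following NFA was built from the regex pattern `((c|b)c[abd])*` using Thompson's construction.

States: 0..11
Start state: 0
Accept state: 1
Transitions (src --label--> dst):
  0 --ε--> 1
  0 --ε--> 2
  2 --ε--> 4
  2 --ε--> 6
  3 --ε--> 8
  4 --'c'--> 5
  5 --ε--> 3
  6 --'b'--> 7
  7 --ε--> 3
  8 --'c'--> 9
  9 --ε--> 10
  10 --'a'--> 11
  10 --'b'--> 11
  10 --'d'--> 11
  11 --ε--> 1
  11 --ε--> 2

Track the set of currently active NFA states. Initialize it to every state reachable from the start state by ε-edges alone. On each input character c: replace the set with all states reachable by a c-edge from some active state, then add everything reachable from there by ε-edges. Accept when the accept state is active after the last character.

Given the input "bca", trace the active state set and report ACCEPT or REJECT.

Answer: ACCEPT

Derivation:
S₀ = ε-closure({0}) = {0,1,2,4,6}
'b' @ 1: {3,7,8}
'c' @ 2: {9,10}
'a' @ 3: {1,2,4,6,11}  ✓accept
after full input: {1,2,4,6,11}  (accept=1 in)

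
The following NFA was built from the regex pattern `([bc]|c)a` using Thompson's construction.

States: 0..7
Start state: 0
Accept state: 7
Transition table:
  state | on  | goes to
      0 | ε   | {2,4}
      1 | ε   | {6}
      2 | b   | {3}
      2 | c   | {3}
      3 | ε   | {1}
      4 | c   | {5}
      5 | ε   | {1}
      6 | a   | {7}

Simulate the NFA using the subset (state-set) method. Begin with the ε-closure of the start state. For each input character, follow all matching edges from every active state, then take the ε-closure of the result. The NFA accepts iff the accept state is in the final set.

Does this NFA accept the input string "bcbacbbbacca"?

initial (ε-close {0}): {0,2,4}
'b' @ 1: {1,3,6}
'c' @ 2: {}  — dead — no transitions
rest 'bacbbbacca' ignored (set empty)
final: {}; accept 7 not in set

Answer: REJECT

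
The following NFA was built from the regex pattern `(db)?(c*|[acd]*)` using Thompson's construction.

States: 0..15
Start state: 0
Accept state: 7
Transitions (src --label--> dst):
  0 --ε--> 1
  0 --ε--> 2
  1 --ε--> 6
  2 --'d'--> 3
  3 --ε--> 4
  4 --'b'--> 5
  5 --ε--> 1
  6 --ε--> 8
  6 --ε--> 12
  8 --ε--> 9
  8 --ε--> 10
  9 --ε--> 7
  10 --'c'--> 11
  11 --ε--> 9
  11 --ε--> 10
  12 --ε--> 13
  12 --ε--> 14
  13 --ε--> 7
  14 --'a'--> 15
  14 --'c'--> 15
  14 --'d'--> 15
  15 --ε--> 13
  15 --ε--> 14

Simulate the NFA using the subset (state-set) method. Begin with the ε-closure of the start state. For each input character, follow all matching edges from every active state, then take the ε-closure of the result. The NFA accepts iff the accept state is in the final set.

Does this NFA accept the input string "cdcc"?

S₀ = ε-closure({0}) = {0,1,2,6,7,8,9,10,12,13,14}
'c' @ 1: {7,9,10,11,13,14,15}  ✓accept
'd' @ 2: {7,13,14,15}  ✓accept
'c' @ 3: {7,13,14,15}  ✓accept
'c' @ 4: {7,13,14,15}  ✓accept
final: {7,13,14,15}; accept 7 in set

Answer: ACCEPT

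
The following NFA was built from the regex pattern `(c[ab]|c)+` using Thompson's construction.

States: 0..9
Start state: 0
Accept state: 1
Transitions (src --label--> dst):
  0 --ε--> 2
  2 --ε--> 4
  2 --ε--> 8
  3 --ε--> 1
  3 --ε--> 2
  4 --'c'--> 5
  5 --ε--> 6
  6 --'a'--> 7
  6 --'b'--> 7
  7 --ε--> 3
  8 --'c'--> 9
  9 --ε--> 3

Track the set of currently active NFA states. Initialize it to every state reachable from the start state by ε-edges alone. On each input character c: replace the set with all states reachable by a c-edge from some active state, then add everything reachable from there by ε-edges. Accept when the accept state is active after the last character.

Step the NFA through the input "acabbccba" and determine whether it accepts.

start: ε-closure({0}) = {0,2,4,8}
'a' @ 1: {}  — no active states
rest 'cabbccba' ignored (set empty)
end set {} — state 1 not in

Answer: REJECT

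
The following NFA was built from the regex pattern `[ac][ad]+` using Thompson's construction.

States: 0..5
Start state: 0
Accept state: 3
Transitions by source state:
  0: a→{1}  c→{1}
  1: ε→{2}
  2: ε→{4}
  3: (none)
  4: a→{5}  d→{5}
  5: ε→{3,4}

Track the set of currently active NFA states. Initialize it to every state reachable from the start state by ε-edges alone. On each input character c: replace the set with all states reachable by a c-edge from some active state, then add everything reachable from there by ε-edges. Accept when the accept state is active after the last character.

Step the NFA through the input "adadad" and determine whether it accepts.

initial (ε-close {0}): {0}
'a' @ 1: {1,2,4}
'd' @ 2: {3,4,5}  (accept∈set)
'a' @ 3: {3,4,5}  (accept∈set)
'd' @ 4: {3,4,5}  (accept∈set)
'a' @ 5: {3,4,5}  (accept∈set)
'd' @ 6: {3,4,5}  (accept∈set)
after full input: {3,4,5}  (accept=3 in)

Answer: ACCEPT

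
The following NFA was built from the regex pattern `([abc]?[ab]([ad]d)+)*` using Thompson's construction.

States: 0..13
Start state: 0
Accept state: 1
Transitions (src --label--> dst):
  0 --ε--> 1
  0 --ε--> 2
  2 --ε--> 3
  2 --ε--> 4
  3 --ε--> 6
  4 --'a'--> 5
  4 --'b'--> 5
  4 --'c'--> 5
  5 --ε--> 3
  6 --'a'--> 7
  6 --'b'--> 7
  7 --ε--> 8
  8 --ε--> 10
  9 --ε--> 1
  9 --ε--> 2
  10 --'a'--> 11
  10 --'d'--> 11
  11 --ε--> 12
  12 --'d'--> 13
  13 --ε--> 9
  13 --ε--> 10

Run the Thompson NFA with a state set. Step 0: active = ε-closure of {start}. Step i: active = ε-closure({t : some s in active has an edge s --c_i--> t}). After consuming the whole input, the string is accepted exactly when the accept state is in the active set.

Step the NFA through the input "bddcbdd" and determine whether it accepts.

initial (ε-close {0}): {0,1,2,3,4,6}
'b' @ 1: {3,5,6,7,8,10}
'd' @ 2: {11,12}
'd' @ 3: {1,2,3,4,6,9,10,13}  ✓accept
'c' @ 4: {3,5,6}
'b' @ 5: {7,8,10}
'd' @ 6: {11,12}
'd' @ 7: {1,2,3,4,6,9,10,13}  ✓accept
final: {1,2,3,4,6,9,10,13}; accept 1 in set

Answer: ACCEPT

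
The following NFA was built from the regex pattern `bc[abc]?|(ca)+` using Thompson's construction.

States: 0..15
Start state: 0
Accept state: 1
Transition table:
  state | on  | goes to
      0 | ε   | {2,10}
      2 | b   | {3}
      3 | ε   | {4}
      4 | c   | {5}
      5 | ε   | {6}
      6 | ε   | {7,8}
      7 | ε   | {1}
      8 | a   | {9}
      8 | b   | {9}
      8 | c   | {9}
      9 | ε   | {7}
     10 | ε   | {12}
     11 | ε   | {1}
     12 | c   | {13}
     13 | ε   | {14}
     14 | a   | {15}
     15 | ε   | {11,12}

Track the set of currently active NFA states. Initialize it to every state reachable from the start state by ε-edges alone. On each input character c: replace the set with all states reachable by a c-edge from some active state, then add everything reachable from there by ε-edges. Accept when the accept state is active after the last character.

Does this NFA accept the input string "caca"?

S₀ = ε-closure({0}) = {0,2,10,12}
'c' @ 1: {13,14}
'a' @ 2: {1,11,12,15}  [accepting]
'c' @ 3: {13,14}
'a' @ 4: {1,11,12,15}  [accepting]
final: {1,11,12,15}; accept 1 in set

Answer: ACCEPT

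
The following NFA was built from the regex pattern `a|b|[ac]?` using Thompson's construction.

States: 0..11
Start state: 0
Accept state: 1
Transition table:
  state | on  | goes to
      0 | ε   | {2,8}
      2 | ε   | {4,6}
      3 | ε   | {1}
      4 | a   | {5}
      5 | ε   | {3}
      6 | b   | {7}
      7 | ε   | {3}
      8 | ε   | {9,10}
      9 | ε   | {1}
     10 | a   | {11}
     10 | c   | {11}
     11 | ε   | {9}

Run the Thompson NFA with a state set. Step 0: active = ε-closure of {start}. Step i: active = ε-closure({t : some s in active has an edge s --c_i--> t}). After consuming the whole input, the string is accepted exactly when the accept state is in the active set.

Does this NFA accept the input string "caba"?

Answer: REJECT

Derivation:
initial (ε-close {0}): {0,1,2,4,6,8,9,10}
'c' @ 1: {1,9,11}  [accepting]
'a' @ 2: {}  — dead — no transitions
rest 'ba' ignored (set empty)
final: {}; accept 1 not in set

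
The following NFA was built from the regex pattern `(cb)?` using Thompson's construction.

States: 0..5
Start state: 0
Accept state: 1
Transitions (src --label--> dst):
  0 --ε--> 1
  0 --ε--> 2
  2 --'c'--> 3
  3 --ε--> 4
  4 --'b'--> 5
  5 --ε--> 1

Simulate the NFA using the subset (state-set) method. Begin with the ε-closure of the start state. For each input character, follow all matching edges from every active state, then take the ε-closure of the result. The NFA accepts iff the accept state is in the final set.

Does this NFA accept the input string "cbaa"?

S₀ = ε-closure({0}) = {0,1,2}
'c' @ 1: {3,4}
'b' @ 2: {1,5}  ✓accept
'a' @ 3: {}  — dead — no transitions
rest 'a' ignored (set empty)
after full input: {}  (accept=1 not in)

Answer: REJECT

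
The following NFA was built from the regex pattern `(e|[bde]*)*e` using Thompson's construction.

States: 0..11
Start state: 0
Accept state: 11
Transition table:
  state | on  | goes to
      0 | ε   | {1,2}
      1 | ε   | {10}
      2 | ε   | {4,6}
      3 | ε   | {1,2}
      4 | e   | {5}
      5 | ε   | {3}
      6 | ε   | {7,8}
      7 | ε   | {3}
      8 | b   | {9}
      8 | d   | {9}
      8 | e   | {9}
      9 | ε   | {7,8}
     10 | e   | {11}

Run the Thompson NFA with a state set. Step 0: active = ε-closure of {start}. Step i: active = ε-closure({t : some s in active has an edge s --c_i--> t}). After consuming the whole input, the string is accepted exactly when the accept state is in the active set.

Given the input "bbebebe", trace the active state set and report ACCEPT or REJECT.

Answer: ACCEPT

Trace:
initial (ε-close {0}): {0,1,2,3,4,6,7,8,10}
'b' @ 1: {1,2,3,4,6,7,8,9,10}
'b' @ 2: {1,2,3,4,6,7,8,9,10}
'e' @ 3: {1,2,3,4,5,6,7,8,9,10,11}  ✓accept
'b' @ 4: {1,2,3,4,6,7,8,9,10}
'e' @ 5: {1,2,3,4,5,6,7,8,9,10,11}  ✓accept
'b' @ 6: {1,2,3,4,6,7,8,9,10}
'e' @ 7: {1,2,3,4,5,6,7,8,9,10,11}  ✓accept
final: {1,2,3,4,5,6,7,8,9,10,11}; accept 11 in set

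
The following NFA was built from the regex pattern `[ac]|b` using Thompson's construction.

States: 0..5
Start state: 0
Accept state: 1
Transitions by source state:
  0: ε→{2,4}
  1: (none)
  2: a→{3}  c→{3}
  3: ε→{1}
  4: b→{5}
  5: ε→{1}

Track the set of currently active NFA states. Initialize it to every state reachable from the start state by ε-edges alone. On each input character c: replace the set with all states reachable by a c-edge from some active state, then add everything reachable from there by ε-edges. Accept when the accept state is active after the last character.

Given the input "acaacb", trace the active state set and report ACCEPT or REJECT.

initial (ε-close {0}): {0,2,4}
'a' @ 1: {1,3}  (accept∈set)
'c' @ 2: {}  — state set empty
rest 'aacb' ignored (set empty)
end set {} — state 1 not in

Answer: REJECT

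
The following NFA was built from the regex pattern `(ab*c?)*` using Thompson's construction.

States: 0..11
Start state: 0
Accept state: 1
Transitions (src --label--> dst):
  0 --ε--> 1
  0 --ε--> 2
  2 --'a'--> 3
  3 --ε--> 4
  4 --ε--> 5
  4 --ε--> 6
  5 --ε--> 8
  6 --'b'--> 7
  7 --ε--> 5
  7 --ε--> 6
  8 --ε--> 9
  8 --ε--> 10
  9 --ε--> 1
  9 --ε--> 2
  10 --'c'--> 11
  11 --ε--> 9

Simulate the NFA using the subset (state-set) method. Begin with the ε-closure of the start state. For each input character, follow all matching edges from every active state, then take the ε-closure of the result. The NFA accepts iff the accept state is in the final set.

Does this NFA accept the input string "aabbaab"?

Answer: ACCEPT

Steps:
start: ε-closure({0}) = {0,1,2}
'a' @ 1: {1,2,3,4,5,6,8,9,10}  ✓accept
'a' @ 2: {1,2,3,4,5,6,8,9,10}  ✓accept
'b' @ 3: {1,2,5,6,7,8,9,10}  ✓accept
'b' @ 4: {1,2,5,6,7,8,9,10}  ✓accept
'a' @ 5: {1,2,3,4,5,6,8,9,10}  ✓accept
'a' @ 6: {1,2,3,4,5,6,8,9,10}  ✓accept
'b' @ 7: {1,2,5,6,7,8,9,10}  ✓accept
after full input: {1,2,5,6,7,8,9,10}  (accept=1 in)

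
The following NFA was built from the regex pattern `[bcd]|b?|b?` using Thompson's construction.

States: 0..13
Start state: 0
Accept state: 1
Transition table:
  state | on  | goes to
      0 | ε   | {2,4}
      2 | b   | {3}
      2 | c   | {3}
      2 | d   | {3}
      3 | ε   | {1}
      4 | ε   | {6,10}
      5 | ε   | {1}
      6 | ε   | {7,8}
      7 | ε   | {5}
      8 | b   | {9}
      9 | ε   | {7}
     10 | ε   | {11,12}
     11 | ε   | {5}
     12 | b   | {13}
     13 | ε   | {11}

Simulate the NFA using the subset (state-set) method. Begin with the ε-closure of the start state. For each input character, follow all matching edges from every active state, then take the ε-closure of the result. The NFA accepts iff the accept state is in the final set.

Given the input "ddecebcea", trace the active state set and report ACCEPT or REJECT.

Answer: REJECT

Derivation:
S₀ = ε-closure({0}) = {0,1,2,4,5,6,7,8,10,11,12}
'd' @ 1: {1,3}  (accept∈set)
'd' @ 2: {}  — dead — no transitions
rest 'ecebcea' ignored (set empty)
final: {}; accept 1 not in set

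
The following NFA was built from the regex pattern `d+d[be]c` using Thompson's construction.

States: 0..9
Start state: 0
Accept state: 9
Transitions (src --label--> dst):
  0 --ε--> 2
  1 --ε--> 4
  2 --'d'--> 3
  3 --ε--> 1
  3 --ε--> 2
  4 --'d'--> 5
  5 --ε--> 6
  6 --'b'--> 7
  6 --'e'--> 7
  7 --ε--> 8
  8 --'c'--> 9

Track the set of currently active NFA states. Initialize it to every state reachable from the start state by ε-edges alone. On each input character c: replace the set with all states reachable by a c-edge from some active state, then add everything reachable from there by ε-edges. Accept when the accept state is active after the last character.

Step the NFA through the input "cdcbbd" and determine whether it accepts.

initial (ε-close {0}): {0,2}
'c' @ 1: {}  — no active states
rest 'dcbbd' ignored (set empty)
final: {}; accept 9 not in set

Answer: REJECT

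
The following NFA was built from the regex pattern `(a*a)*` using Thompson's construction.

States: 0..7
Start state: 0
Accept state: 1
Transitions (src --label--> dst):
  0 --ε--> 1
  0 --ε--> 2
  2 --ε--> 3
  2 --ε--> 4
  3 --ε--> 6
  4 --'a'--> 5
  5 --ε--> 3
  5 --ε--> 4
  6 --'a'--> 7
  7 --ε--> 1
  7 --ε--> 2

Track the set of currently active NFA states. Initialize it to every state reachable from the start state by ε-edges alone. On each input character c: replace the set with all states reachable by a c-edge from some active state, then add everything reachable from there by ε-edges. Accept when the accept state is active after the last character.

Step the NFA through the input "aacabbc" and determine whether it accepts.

initial (ε-close {0}): {0,1,2,3,4,6}
'a' @ 1: {1,2,3,4,5,6,7}  [accepting]
'a' @ 2: {1,2,3,4,5,6,7}  [accepting]
'c' @ 3: {}  — no active states
rest 'abbc' ignored (set empty)
final: {}; accept 1 not in set

Answer: REJECT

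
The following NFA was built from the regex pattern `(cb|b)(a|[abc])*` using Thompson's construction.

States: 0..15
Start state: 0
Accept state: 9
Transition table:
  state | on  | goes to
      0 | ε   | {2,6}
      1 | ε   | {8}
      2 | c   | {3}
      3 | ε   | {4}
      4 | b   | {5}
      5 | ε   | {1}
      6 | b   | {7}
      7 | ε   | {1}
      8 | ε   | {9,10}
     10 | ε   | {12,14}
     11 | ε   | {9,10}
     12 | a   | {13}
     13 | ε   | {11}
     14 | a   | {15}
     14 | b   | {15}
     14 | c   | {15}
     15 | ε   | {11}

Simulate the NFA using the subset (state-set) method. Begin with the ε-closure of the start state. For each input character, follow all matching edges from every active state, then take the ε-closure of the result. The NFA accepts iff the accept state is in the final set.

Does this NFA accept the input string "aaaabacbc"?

start: ε-closure({0}) = {0,2,6}
'a' @ 1: {}  — no active states
rest 'aaabacbc' ignored (set empty)
final: {}; accept 9 not in set

Answer: REJECT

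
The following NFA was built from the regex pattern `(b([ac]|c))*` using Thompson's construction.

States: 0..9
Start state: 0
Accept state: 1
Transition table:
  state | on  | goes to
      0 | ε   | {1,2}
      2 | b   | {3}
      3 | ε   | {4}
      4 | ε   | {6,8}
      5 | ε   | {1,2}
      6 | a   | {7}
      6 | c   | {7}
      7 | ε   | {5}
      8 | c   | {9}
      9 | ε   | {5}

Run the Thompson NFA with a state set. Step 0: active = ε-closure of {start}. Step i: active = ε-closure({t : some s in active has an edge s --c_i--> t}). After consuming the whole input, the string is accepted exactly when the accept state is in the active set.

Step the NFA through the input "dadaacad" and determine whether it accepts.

start: ε-closure({0}) = {0,1,2}
'd' @ 1: {}  — dead — no transitions
rest 'adaacad' ignored (set empty)
after full input: {}  (accept=1 not in)

Answer: REJECT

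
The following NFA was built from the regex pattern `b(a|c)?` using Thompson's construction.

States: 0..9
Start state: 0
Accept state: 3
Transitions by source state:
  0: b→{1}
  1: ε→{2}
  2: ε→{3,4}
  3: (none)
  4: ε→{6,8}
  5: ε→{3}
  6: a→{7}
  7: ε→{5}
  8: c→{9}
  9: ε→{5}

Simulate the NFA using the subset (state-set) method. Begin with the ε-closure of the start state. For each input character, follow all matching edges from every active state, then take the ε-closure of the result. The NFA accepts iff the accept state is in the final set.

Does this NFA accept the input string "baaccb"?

initial (ε-close {0}): {0}
'b' @ 1: {1,2,3,4,6,8}  [accepting]
'a' @ 2: {3,5,7}  [accepting]
'a' @ 3: {}  — no active states
rest 'ccb' ignored (set empty)
after full input: {}  (accept=3 not in)

Answer: REJECT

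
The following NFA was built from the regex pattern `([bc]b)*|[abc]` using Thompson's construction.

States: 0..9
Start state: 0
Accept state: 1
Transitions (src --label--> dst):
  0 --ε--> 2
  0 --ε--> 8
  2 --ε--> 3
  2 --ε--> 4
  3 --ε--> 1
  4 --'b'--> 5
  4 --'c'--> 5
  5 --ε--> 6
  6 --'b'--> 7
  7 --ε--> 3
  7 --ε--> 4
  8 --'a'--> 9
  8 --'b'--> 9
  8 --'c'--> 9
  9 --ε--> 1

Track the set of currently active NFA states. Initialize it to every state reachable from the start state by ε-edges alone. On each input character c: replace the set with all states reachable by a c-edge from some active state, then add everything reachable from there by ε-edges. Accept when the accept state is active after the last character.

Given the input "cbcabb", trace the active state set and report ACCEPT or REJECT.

Answer: REJECT

Steps:
initial (ε-close {0}): {0,1,2,3,4,8}
'c' @ 1: {1,5,6,9}  [accepting]
'b' @ 2: {1,3,4,7}  [accepting]
'c' @ 3: {5,6}
'a' @ 4: {}  — state set empty
rest 'bb' ignored (set empty)
after full input: {}  (accept=1 not in)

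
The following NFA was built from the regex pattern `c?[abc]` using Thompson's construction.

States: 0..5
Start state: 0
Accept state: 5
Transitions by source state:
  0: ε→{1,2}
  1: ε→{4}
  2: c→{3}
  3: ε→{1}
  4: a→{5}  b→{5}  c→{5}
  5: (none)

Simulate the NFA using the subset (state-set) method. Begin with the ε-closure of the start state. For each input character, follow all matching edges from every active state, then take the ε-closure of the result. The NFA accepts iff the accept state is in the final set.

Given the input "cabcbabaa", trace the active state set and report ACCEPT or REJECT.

S₀ = ε-closure({0}) = {0,1,2,4}
'c' @ 1: {1,3,4,5}  [accepting]
'a' @ 2: {5}  [accepting]
'b' @ 3: {}  — state set empty
rest 'cbabaa' ignored (set empty)
final: {}; accept 5 not in set

Answer: REJECT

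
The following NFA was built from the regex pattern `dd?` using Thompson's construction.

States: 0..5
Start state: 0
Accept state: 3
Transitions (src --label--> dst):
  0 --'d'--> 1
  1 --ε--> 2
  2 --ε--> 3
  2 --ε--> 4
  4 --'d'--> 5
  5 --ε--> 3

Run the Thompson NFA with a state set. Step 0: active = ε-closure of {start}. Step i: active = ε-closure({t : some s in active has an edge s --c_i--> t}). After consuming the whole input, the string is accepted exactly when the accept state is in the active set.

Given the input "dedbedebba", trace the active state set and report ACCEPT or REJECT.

Answer: REJECT

Trace:
start: ε-closure({0}) = {0}
'd' @ 1: {1,2,3,4}  [accepting]
'e' @ 2: {}  — state set empty
rest 'dbedebba' ignored (set empty)
final: {}; accept 3 not in set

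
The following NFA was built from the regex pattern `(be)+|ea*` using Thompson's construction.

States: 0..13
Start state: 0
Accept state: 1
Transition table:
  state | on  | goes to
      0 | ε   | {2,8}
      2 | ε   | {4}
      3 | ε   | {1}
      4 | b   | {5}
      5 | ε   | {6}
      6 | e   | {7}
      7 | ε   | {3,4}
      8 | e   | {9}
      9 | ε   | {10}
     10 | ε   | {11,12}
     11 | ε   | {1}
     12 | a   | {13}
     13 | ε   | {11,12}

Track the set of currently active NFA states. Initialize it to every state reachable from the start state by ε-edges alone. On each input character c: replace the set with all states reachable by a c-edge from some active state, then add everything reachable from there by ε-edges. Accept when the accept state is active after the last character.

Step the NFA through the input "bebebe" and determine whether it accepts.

Answer: ACCEPT

Derivation:
start: ε-closure({0}) = {0,2,4,8}
'b' @ 1: {5,6}
'e' @ 2: {1,3,4,7}  [accepting]
'b' @ 3: {5,6}
'e' @ 4: {1,3,4,7}  [accepting]
'b' @ 5: {5,6}
'e' @ 6: {1,3,4,7}  [accepting]
final: {1,3,4,7}; accept 1 in set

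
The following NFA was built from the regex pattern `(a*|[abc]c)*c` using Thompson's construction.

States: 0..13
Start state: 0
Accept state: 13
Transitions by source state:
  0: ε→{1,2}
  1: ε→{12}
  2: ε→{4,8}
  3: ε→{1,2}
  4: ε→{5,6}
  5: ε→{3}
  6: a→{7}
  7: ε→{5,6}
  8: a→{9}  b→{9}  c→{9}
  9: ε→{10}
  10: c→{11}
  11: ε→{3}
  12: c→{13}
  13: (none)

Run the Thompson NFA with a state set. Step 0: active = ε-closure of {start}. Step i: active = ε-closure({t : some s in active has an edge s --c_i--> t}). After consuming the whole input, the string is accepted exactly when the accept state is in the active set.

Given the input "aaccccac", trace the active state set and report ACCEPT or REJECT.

Answer: ACCEPT

Steps:
S₀ = ε-closure({0}) = {0,1,2,3,4,5,6,8,12}
'a' @ 1: {1,2,3,4,5,6,7,8,9,10,12}
'a' @ 2: {1,2,3,4,5,6,7,8,9,10,12}
'c' @ 3: {1,2,3,4,5,6,8,9,10,11,12,13}  (accept∈set)
'c' @ 4: {1,2,3,4,5,6,8,9,10,11,12,13}  (accept∈set)
'c' @ 5: {1,2,3,4,5,6,8,9,10,11,12,13}  (accept∈set)
'c' @ 6: {1,2,3,4,5,6,8,9,10,11,12,13}  (accept∈set)
'a' @ 7: {1,2,3,4,5,6,7,8,9,10,12}
'c' @ 8: {1,2,3,4,5,6,8,9,10,11,12,13}  (accept∈set)
final: {1,2,3,4,5,6,8,9,10,11,12,13}; accept 13 in set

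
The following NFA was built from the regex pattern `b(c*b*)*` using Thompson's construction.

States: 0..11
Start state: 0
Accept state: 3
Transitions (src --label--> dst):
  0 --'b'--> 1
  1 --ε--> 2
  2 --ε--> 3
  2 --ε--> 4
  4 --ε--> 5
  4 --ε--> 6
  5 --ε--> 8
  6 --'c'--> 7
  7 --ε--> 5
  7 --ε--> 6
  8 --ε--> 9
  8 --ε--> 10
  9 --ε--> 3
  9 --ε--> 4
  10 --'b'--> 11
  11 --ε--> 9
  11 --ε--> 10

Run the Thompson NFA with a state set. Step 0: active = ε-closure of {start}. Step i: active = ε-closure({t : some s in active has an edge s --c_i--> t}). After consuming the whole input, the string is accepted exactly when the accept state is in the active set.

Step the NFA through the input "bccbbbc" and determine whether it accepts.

start: ε-closure({0}) = {0}
'b' @ 1: {1,2,3,4,5,6,8,9,10}  ✓accept
'c' @ 2: {3,4,5,6,7,8,9,10}  ✓accept
'c' @ 3: {3,4,5,6,7,8,9,10}  ✓accept
'b' @ 4: {3,4,5,6,8,9,10,11}  ✓accept
'b' @ 5: {3,4,5,6,8,9,10,11}  ✓accept
'b' @ 6: {3,4,5,6,8,9,10,11}  ✓accept
'c' @ 7: {3,4,5,6,7,8,9,10}  ✓accept
after full input: {3,4,5,6,7,8,9,10}  (accept=3 in)

Answer: ACCEPT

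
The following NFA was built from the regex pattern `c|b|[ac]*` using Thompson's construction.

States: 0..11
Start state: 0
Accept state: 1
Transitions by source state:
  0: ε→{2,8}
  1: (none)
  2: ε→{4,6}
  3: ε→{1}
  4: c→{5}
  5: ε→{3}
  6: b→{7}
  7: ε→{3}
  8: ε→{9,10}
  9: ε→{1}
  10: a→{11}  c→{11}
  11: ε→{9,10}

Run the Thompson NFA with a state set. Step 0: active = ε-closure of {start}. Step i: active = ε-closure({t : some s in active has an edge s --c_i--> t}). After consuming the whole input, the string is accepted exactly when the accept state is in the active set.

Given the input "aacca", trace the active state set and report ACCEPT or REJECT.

S₀ = ε-closure({0}) = {0,1,2,4,6,8,9,10}
'a' @ 1: {1,9,10,11}  ✓accept
'a' @ 2: {1,9,10,11}  ✓accept
'c' @ 3: {1,9,10,11}  ✓accept
'c' @ 4: {1,9,10,11}  ✓accept
'a' @ 5: {1,9,10,11}  ✓accept
end set {1,9,10,11} — state 1 in

Answer: ACCEPT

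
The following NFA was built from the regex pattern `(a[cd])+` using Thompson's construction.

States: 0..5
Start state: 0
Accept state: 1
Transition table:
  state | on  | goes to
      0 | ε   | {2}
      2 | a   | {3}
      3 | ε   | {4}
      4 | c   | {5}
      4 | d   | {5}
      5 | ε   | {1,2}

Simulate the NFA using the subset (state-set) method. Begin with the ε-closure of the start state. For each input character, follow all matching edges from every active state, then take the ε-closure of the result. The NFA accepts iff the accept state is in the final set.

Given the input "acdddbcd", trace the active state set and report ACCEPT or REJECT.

Answer: REJECT

Steps:
S₀ = ε-closure({0}) = {0,2}
'a' @ 1: {3,4}
'c' @ 2: {1,2,5}  [accepting]
'd' @ 3: {}  — dead — no transitions
rest 'ddbcd' ignored (set empty)
final: {}; accept 1 not in set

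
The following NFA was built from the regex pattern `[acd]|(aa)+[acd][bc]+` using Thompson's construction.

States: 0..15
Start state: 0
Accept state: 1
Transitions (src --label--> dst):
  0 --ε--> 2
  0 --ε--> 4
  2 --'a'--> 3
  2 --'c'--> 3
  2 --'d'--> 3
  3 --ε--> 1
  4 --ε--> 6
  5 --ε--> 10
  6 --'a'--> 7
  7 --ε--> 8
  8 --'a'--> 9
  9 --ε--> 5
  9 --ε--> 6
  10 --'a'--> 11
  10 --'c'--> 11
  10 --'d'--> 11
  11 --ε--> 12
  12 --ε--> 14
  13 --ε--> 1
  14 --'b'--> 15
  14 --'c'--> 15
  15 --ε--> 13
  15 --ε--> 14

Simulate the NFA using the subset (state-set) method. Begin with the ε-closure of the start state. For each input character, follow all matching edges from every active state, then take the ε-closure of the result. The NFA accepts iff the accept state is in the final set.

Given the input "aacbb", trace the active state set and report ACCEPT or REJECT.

initial (ε-close {0}): {0,2,4,6}
'a' @ 1: {1,3,7,8}  (accept∈set)
'a' @ 2: {5,6,9,10}
'c' @ 3: {11,12,14}
'b' @ 4: {1,13,14,15}  (accept∈set)
'b' @ 5: {1,13,14,15}  (accept∈set)
end set {1,13,14,15} — state 1 in

Answer: ACCEPT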